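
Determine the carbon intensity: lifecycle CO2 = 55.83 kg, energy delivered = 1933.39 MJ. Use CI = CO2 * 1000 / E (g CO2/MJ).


CI = CO2 * 1000 / E
= 55.83 * 1000 / 1933.39
= 28.8767 g CO2/MJ

28.8767 g CO2/MJ


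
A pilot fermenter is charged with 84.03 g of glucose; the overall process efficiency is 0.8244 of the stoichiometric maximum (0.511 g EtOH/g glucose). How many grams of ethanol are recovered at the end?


Actual ethanol: m = 0.511 * 84.03 * 0.8244
m = 35.3992 g

35.3992 g


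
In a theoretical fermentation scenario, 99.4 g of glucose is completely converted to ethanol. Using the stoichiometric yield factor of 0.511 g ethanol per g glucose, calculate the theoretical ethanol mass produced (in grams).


Theoretical ethanol yield: m_EtOH = 0.511 * m_glucose
m_EtOH = 0.511 * 99.4 = 50.7934 g

50.7934 g


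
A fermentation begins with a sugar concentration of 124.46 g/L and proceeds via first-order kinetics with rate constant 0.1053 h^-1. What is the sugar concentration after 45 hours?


S = S0 * exp(-k * t)
S = 124.46 * exp(-0.1053 * 45)
S = 1.0892 g/L

1.0892 g/L


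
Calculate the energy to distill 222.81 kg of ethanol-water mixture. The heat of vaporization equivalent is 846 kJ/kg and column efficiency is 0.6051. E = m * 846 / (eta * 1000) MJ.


E = m * 846 / (eta * 1000)
= 222.81 * 846 / (0.6051 * 1000)
= 311.5142 MJ

311.5142 MJ


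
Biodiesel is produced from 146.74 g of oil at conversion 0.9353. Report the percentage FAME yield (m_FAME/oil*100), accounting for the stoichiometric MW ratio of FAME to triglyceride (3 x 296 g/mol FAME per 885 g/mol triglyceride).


m_FAME = oil * conv * (3 * 296 / 885) = oil * conv * (888/885)
= 146.74 * 0.9353 * 888 / 885
= 137.7112 g
Y = m_FAME / oil * 100 = conv * (888/885) * 100
= 0.9353 * 888 / 885 * 100
= 93.85%

93.85%


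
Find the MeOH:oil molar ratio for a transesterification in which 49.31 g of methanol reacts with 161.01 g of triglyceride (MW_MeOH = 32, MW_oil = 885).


Molar ratio = n_MeOH / n_oil = (MeOH/32) / (oil/885) = (MeOH * 885) / (32 * oil)
= (49.31 * 885) / (32 * 161.01)
= 8.4698

8.4698


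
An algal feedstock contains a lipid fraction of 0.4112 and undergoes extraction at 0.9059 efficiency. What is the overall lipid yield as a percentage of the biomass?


Y = lipid_content * extraction_eff * 100
= 0.4112 * 0.9059 * 100
= 37.2506%

37.2506%


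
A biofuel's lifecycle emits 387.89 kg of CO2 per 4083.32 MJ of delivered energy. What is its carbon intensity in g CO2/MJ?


CI = CO2 * 1000 / E
= 387.89 * 1000 / 4083.32
= 94.9938 g CO2/MJ

94.9938 g CO2/MJ


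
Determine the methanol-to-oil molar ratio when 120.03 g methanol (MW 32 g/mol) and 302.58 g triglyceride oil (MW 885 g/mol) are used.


Molar ratio = n_MeOH / n_oil = (MeOH/32) / (oil/885) = (MeOH * 885) / (32 * oil)
= (120.03 * 885) / (32 * 302.58)
= 10.9709

10.9709


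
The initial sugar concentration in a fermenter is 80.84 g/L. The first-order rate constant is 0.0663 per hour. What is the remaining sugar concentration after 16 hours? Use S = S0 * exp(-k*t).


S = S0 * exp(-k * t)
S = 80.84 * exp(-0.0663 * 16)
S = 27.9851 g/L

27.9851 g/L


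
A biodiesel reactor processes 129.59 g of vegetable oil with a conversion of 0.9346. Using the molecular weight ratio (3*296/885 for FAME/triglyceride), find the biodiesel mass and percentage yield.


m_FAME = oil * conv * (3 * 296 / 885) = oil * conv * (888/885)
= 129.59 * 0.9346 * 888 / 885
= 121.5254 g
Y = m_FAME / oil * 100 = conv * (888/885) * 100
= 0.9346 * 888 / 885 * 100
= 93.78%

121.5254 g FAME; Y = 93.78%


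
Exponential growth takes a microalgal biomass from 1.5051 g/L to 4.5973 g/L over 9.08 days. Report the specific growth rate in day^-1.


mu = ln(X2/X1) / dt
= ln(4.5973/1.5051) / 9.08
= 0.1230 per day

0.1230 per day


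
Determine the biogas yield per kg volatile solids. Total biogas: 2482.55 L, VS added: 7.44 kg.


Y = V / VS
= 2482.55 / 7.44
= 333.6761 L/kg VS

333.6761 L/kg VS


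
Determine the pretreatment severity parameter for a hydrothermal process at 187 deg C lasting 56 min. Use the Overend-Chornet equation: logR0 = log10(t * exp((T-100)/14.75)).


logR0 = log10(t * exp((T - 100) / 14.75))
= log10(56 * exp((187 - 100) / 14.75))
= 4.3098

4.3098


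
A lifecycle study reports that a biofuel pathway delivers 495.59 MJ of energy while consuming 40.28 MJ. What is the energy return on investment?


EROI = E_out / E_in
= 495.59 / 40.28
= 12.3036

12.3036


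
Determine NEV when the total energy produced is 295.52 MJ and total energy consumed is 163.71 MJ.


NEV = E_out - E_in
= 295.52 - 163.71
= 131.8100 MJ

131.8100 MJ


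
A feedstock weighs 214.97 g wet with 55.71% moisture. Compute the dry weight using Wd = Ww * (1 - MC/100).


Wd = Ww * (1 - MC/100)
= 214.97 * (1 - 55.71/100)
= 95.2102 g

95.2102 g


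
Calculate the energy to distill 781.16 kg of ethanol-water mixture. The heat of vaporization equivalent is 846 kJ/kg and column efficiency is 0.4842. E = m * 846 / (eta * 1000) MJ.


E = m * 846 / (eta * 1000)
= 781.16 * 846 / (0.4842 * 1000)
= 1364.8520 MJ

1364.8520 MJ


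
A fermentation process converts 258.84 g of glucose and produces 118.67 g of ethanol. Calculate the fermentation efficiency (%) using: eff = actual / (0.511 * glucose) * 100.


Fermentation efficiency = (actual / (0.511 * glucose)) * 100
= (118.67 / (0.511 * 258.84)) * 100
= 89.7199%

89.7199%


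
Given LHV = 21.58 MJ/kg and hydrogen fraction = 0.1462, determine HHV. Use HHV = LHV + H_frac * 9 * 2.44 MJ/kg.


HHV = LHV + H_frac * 9 * 2.44
= 21.58 + 0.1462 * 9 * 2.44
= 24.7906 MJ/kg

24.7906 MJ/kg


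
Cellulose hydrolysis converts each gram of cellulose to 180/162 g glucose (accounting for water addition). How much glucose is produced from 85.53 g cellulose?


glucose = cellulose * 180/162
= 85.53 * 180/162
= 95.0333 g

95.0333 g


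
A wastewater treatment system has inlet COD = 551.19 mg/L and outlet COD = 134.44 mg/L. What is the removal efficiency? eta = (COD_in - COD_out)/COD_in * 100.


eta = (COD_in - COD_out) / COD_in * 100
= (551.19 - 134.44) / 551.19 * 100
= 75.6091%

75.6091%


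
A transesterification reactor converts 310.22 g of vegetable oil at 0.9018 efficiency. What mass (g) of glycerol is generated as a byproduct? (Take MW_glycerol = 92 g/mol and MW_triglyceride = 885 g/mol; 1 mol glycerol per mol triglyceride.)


glycerol = oil * conv * (92/885)
= 310.22 * 0.9018 * 92 / 885
= 29.0820 g

29.0820 g


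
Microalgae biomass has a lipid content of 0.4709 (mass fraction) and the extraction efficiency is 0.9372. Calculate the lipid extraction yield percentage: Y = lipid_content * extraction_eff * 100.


Y = lipid_content * extraction_eff * 100
= 0.4709 * 0.9372 * 100
= 44.1327%

44.1327%


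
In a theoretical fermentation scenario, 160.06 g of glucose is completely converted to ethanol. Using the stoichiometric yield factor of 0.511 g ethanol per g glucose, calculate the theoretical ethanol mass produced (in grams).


Theoretical ethanol yield: m_EtOH = 0.511 * m_glucose
m_EtOH = 0.511 * 160.06 = 81.7907 g

81.7907 g


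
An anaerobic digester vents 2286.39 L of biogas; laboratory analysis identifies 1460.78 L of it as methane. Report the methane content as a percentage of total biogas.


CH4% = V_CH4 / V_total * 100
= 1460.78 / 2286.39 * 100
= 63.8902%

63.8902%


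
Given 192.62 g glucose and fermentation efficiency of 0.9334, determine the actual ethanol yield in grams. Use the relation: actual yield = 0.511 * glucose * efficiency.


Actual ethanol: m = 0.511 * 192.62 * 0.9334
m = 91.8735 g

91.8735 g


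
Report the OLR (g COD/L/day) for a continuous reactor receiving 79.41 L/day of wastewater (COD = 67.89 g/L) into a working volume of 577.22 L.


OLR = Q * S / V
= 79.41 * 67.89 / 577.22
= 9.3398 g/L/day

9.3398 g/L/day


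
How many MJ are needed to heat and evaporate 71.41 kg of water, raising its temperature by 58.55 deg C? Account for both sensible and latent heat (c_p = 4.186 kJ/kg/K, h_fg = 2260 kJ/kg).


E = m_water * (4.186 * dT + 2260) / 1000
= 71.41 * (4.186 * 58.55 + 2260) / 1000
= 178.8885 MJ

178.8885 MJ


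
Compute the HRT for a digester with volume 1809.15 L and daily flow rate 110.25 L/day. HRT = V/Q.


HRT = V / Q
= 1809.15 / 110.25
= 16.4095 days

16.4095 days


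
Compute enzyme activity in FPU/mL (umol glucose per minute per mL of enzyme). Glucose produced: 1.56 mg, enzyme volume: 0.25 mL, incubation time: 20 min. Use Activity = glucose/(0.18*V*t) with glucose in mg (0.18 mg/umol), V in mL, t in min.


Activity = glucose_mg / (0.18 mg/umol * V_mL * t_min)
= 1.56 / (0.18 * 0.25 * 20)
= 1.7333 FPU/mL

1.7333 FPU/mL


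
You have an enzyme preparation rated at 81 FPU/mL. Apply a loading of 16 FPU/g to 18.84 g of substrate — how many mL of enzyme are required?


V = dosage * m_sub / activity
V = 16 * 18.84 / 81
V = 3.7215 mL

3.7215 mL


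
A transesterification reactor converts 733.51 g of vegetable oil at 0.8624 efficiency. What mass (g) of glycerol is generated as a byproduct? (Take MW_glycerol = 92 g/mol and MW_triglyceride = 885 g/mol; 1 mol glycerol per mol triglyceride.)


glycerol = oil * conv * (92/885)
= 733.51 * 0.8624 * 92 / 885
= 65.7596 g

65.7596 g


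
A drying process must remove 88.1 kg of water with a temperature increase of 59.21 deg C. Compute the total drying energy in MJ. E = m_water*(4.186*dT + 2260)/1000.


E = m_water * (4.186 * dT + 2260) / 1000
= 88.1 * (4.186 * 59.21 + 2260) / 1000
= 220.9419 MJ

220.9419 MJ


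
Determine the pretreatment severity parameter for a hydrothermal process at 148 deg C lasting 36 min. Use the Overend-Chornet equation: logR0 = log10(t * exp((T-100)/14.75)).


logR0 = log10(t * exp((T - 100) / 14.75))
= log10(36 * exp((148 - 100) / 14.75))
= 2.9696

2.9696


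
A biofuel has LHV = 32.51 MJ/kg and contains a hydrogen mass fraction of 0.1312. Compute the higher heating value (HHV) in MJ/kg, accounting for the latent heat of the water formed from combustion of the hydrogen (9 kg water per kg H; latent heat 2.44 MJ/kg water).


HHV = LHV + H_frac * 9 * 2.44
= 32.51 + 0.1312 * 9 * 2.44
= 35.3912 MJ/kg

35.3912 MJ/kg


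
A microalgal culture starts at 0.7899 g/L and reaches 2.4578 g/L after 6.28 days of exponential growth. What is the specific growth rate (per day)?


mu = ln(X2/X1) / dt
= ln(2.4578/0.7899) / 6.28
= 0.1808 per day

0.1808 per day


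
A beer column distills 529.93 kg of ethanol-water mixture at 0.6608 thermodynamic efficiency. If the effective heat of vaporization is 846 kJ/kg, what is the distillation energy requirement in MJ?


E = m * 846 / (eta * 1000)
= 529.93 * 846 / (0.6608 * 1000)
= 678.4515 MJ

678.4515 MJ


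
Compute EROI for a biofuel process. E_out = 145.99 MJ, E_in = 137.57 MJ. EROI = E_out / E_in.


EROI = E_out / E_in
= 145.99 / 137.57
= 1.0612

1.0612


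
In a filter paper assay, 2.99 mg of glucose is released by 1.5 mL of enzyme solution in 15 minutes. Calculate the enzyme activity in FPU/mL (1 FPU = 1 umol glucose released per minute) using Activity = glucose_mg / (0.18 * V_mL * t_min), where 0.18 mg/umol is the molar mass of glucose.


Activity = glucose_mg / (0.18 mg/umol * V_mL * t_min)
= 2.99 / (0.18 * 1.5 * 15)
= 0.7383 FPU/mL

0.7383 FPU/mL


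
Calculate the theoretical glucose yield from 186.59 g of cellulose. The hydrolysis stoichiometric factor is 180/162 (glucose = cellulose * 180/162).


glucose = cellulose * 180/162
= 186.59 * 180/162
= 207.3222 g

207.3222 g


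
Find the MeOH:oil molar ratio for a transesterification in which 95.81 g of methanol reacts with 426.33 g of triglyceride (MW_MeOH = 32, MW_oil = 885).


Molar ratio = n_MeOH / n_oil = (MeOH/32) / (oil/885) = (MeOH * 885) / (32 * oil)
= (95.81 * 885) / (32 * 426.33)
= 6.2152

6.2152


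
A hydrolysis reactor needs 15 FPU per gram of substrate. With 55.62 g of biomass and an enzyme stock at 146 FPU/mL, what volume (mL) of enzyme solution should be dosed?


V = dosage * m_sub / activity
V = 15 * 55.62 / 146
V = 5.7144 mL

5.7144 mL


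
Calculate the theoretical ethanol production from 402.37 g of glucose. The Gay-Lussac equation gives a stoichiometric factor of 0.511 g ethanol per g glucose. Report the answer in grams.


Theoretical ethanol yield: m_EtOH = 0.511 * m_glucose
m_EtOH = 0.511 * 402.37 = 205.6111 g

205.6111 g


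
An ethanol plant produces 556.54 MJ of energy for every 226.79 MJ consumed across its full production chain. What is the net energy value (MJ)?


NEV = E_out - E_in
= 556.54 - 226.79
= 329.7500 MJ

329.7500 MJ


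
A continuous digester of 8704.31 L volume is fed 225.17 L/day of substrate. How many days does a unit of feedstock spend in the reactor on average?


HRT = V / Q
= 8704.31 / 225.17
= 38.6566 days

38.6566 days


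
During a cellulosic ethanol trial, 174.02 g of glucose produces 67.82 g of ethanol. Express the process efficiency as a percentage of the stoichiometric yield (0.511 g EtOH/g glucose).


Fermentation efficiency = (actual / (0.511 * glucose)) * 100
= (67.82 / (0.511 * 174.02)) * 100
= 76.2672%

76.2672%


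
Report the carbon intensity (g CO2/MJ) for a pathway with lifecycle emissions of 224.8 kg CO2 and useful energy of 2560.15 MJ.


CI = CO2 * 1000 / E
= 224.8 * 1000 / 2560.15
= 87.8074 g CO2/MJ

87.8074 g CO2/MJ


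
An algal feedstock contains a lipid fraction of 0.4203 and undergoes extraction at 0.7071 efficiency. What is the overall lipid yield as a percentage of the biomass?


Y = lipid_content * extraction_eff * 100
= 0.4203 * 0.7071 * 100
= 29.7194%

29.7194%


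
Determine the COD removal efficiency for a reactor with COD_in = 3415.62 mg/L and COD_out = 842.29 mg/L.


eta = (COD_in - COD_out) / COD_in * 100
= (3415.62 - 842.29) / 3415.62 * 100
= 75.3401%

75.3401%


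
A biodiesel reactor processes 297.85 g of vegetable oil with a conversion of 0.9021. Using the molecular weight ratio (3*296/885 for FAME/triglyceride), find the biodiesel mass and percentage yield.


m_FAME = oil * conv * (3 * 296 / 885) = oil * conv * (888/885)
= 297.85 * 0.9021 * 888 / 885
= 269.6013 g
Y = m_FAME / oil * 100 = conv * (888/885) * 100
= 0.9021 * 888 / 885 * 100
= 90.52%

269.6013 g FAME; Y = 90.52%


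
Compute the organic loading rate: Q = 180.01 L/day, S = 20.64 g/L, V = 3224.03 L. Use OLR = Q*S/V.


OLR = Q * S / V
= 180.01 * 20.64 / 3224.03
= 1.1524 g/L/day

1.1524 g/L/day


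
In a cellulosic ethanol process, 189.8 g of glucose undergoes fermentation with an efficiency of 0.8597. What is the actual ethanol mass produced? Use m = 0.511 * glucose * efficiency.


Actual ethanol: m = 0.511 * 189.8 * 0.8597
m = 83.3804 g

83.3804 g


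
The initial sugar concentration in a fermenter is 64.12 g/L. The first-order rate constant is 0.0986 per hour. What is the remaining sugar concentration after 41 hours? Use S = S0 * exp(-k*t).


S = S0 * exp(-k * t)
S = 64.12 * exp(-0.0986 * 41)
S = 1.1254 g/L

1.1254 g/L


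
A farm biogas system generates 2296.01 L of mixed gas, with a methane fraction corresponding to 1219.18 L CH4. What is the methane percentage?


CH4% = V_CH4 / V_total * 100
= 1219.18 / 2296.01 * 100
= 53.0999%

53.0999%


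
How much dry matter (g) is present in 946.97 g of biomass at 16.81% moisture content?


Wd = Ww * (1 - MC/100)
= 946.97 * (1 - 16.81/100)
= 787.7843 g

787.7843 g


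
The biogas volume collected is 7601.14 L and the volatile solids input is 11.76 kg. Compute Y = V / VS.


Y = V / VS
= 7601.14 / 11.76
= 646.3554 L/kg VS

646.3554 L/kg VS


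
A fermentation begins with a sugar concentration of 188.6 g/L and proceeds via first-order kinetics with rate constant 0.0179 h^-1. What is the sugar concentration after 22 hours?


S = S0 * exp(-k * t)
S = 188.6 * exp(-0.0179 * 22)
S = 127.2086 g/L

127.2086 g/L


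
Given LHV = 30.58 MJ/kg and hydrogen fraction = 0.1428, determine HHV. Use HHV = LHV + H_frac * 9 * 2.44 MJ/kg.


HHV = LHV + H_frac * 9 * 2.44
= 30.58 + 0.1428 * 9 * 2.44
= 33.7159 MJ/kg

33.7159 MJ/kg


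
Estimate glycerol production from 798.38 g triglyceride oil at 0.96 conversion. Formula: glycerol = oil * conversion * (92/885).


glycerol = oil * conv * (92/885)
= 798.38 * 0.96 * 92 / 885
= 79.6756 g

79.6756 g


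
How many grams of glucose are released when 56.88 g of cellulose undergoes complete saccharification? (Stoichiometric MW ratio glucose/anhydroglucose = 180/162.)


glucose = cellulose * 180/162
= 56.88 * 180/162
= 63.2000 g

63.2000 g


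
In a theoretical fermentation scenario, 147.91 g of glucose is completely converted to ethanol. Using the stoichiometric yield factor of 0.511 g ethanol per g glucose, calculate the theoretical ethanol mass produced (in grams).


Theoretical ethanol yield: m_EtOH = 0.511 * m_glucose
m_EtOH = 0.511 * 147.91 = 75.5820 g

75.5820 g


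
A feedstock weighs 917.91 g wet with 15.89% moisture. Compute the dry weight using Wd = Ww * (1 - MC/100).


Wd = Ww * (1 - MC/100)
= 917.91 * (1 - 15.89/100)
= 772.0541 g

772.0541 g


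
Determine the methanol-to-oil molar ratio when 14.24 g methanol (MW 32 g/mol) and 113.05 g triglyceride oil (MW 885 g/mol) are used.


Molar ratio = n_MeOH / n_oil = (MeOH/32) / (oil/885) = (MeOH * 885) / (32 * oil)
= (14.24 * 885) / (32 * 113.05)
= 3.4836

3.4836


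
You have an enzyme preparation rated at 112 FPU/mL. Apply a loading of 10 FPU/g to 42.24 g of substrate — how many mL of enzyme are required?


V = dosage * m_sub / activity
V = 10 * 42.24 / 112
V = 3.7714 mL

3.7714 mL


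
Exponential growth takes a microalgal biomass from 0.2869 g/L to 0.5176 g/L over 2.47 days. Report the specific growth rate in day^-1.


mu = ln(X2/X1) / dt
= ln(0.5176/0.2869) / 2.47
= 0.2389 per day

0.2389 per day


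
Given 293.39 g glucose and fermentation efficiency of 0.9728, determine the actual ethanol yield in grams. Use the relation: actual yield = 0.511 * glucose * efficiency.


Actual ethanol: m = 0.511 * 293.39 * 0.9728
m = 145.8444 g

145.8444 g


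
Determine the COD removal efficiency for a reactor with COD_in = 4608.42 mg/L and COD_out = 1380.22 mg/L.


eta = (COD_in - COD_out) / COD_in * 100
= (4608.42 - 1380.22) / 4608.42 * 100
= 70.0500%

70.0500%


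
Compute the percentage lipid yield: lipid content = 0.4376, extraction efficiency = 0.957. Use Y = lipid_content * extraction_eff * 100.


Y = lipid_content * extraction_eff * 100
= 0.4376 * 0.957 * 100
= 41.8783%

41.8783%


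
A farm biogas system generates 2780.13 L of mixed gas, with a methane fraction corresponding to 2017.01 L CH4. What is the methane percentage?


CH4% = V_CH4 / V_total * 100
= 2017.01 / 2780.13 * 100
= 72.5509%

72.5509%


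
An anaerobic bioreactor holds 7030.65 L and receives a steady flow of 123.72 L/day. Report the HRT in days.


HRT = V / Q
= 7030.65 / 123.72
= 56.8271 days

56.8271 days


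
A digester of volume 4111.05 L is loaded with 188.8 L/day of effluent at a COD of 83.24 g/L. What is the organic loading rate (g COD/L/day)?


OLR = Q * S / V
= 188.8 * 83.24 / 4111.05
= 3.8228 g/L/day

3.8228 g/L/day


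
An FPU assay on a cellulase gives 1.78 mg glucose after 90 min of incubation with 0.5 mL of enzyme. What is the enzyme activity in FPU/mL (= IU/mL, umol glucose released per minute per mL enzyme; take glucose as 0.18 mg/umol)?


Activity = glucose_mg / (0.18 mg/umol * V_mL * t_min)
= 1.78 / (0.18 * 0.5 * 90)
= 0.2198 FPU/mL

0.2198 FPU/mL


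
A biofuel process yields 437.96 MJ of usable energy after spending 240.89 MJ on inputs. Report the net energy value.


NEV = E_out - E_in
= 437.96 - 240.89
= 197.0700 MJ

197.0700 MJ


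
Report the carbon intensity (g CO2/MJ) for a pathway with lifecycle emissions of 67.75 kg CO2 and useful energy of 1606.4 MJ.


CI = CO2 * 1000 / E
= 67.75 * 1000 / 1606.4
= 42.1750 g CO2/MJ

42.1750 g CO2/MJ


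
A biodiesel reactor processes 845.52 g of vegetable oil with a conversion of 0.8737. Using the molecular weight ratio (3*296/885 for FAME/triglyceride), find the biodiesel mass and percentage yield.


m_FAME = oil * conv * (3 * 296 / 885) = oil * conv * (888/885)
= 845.52 * 0.8737 * 888 / 885
= 741.2350 g
Y = m_FAME / oil * 100 = conv * (888/885) * 100
= 0.8737 * 888 / 885 * 100
= 87.67%

741.2350 g FAME; Y = 87.67%


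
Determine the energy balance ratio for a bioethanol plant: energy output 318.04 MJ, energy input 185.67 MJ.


EROI = E_out / E_in
= 318.04 / 185.67
= 1.7129

1.7129


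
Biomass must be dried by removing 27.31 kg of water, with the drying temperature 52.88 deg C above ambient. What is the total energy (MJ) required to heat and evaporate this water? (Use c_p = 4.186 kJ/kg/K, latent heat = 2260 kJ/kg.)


E = m_water * (4.186 * dT + 2260) / 1000
= 27.31 * (4.186 * 52.88 + 2260) / 1000
= 67.7658 MJ

67.7658 MJ


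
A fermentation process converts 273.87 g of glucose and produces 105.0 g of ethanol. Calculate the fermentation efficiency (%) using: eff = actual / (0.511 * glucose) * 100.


Fermentation efficiency = (actual / (0.511 * glucose)) * 100
= (105.0 / (0.511 * 273.87)) * 100
= 75.0281%

75.0281%


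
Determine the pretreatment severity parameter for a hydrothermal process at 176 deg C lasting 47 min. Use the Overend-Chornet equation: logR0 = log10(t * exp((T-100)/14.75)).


logR0 = log10(t * exp((T - 100) / 14.75))
= log10(47 * exp((176 - 100) / 14.75))
= 3.9098

3.9098


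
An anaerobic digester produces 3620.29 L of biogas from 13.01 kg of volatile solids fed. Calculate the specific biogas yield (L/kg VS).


Y = V / VS
= 3620.29 / 13.01
= 278.2698 L/kg VS

278.2698 L/kg VS


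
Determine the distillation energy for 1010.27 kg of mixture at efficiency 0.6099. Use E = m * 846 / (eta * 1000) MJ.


E = m * 846 / (eta * 1000)
= 1010.27 * 846 / (0.6099 * 1000)
= 1401.3583 MJ

1401.3583 MJ


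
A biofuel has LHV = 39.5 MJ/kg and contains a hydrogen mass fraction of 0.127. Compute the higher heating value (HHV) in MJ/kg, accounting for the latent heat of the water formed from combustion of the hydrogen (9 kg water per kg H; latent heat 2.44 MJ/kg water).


HHV = LHV + H_frac * 9 * 2.44
= 39.5 + 0.127 * 9 * 2.44
= 42.2889 MJ/kg

42.2889 MJ/kg


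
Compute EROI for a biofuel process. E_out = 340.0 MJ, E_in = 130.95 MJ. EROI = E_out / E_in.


EROI = E_out / E_in
= 340.0 / 130.95
= 2.5964

2.5964


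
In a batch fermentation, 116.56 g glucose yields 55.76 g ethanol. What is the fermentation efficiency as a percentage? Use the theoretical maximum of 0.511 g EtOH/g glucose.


Fermentation efficiency = (actual / (0.511 * glucose)) * 100
= (55.76 / (0.511 * 116.56)) * 100
= 93.6165%

93.6165%


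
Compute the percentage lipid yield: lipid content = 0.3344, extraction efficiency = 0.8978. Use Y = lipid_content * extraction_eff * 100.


Y = lipid_content * extraction_eff * 100
= 0.3344 * 0.8978 * 100
= 30.0224%

30.0224%


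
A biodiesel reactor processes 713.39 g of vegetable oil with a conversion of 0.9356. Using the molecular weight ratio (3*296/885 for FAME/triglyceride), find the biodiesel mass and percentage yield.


m_FAME = oil * conv * (3 * 296 / 885) = oil * conv * (888/885)
= 713.39 * 0.9356 * 888 / 885
= 669.7102 g
Y = m_FAME / oil * 100 = conv * (888/885) * 100
= 0.9356 * 888 / 885 * 100
= 93.88%

669.7102 g FAME; Y = 93.88%


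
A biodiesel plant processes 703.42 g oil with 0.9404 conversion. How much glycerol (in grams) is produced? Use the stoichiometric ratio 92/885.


glycerol = oil * conv * (92/885)
= 703.42 * 0.9404 * 92 / 885
= 68.7657 g

68.7657 g


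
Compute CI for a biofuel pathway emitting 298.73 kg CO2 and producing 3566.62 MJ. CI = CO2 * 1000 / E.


CI = CO2 * 1000 / E
= 298.73 * 1000 / 3566.62
= 83.7572 g CO2/MJ

83.7572 g CO2/MJ


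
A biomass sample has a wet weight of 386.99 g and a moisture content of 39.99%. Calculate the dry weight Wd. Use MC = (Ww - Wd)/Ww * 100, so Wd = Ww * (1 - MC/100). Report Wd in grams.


Wd = Ww * (1 - MC/100)
= 386.99 * (1 - 39.99/100)
= 232.2327 g

232.2327 g


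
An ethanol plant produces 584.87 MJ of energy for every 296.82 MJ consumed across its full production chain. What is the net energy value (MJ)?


NEV = E_out - E_in
= 584.87 - 296.82
= 288.0500 MJ

288.0500 MJ


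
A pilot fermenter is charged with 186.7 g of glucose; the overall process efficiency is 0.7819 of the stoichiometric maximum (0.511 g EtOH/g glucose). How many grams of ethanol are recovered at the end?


Actual ethanol: m = 0.511 * 186.7 * 0.7819
m = 74.5962 g

74.5962 g


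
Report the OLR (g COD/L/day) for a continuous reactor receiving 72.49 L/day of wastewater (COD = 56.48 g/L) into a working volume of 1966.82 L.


OLR = Q * S / V
= 72.49 * 56.48 / 1966.82
= 2.0817 g/L/day

2.0817 g/L/day


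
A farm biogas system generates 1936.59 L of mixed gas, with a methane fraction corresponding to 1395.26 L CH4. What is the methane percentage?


CH4% = V_CH4 / V_total * 100
= 1395.26 / 1936.59 * 100
= 72.0473%

72.0473%


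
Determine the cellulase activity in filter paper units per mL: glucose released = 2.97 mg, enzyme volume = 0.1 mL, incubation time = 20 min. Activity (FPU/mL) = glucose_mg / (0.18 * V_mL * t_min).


Activity = glucose_mg / (0.18 mg/umol * V_mL * t_min)
= 2.97 / (0.18 * 0.1 * 20)
= 8.2500 FPU/mL

8.2500 FPU/mL


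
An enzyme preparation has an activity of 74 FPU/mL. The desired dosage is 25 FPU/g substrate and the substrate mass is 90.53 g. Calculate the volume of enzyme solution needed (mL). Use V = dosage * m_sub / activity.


V = dosage * m_sub / activity
V = 25 * 90.53 / 74
V = 30.5845 mL

30.5845 mL


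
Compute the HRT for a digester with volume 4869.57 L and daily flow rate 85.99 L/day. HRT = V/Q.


HRT = V / Q
= 4869.57 / 85.99
= 56.6295 days

56.6295 days


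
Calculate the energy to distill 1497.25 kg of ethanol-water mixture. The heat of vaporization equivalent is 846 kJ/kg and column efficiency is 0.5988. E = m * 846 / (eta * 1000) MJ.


E = m * 846 / (eta * 1000)
= 1497.25 * 846 / (0.5988 * 1000)
= 2115.3532 MJ

2115.3532 MJ


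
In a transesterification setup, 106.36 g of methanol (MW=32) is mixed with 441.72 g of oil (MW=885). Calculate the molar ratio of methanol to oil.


Molar ratio = n_MeOH / n_oil = (MeOH/32) / (oil/885) = (MeOH * 885) / (32 * oil)
= (106.36 * 885) / (32 * 441.72)
= 6.6592

6.6592


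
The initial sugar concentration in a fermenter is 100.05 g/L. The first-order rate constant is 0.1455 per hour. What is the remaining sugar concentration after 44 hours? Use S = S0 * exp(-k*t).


S = S0 * exp(-k * t)
S = 100.05 * exp(-0.1455 * 44)
S = 0.1659 g/L

0.1659 g/L


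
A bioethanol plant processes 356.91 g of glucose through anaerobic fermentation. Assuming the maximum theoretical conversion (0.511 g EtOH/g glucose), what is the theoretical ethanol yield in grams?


Theoretical ethanol yield: m_EtOH = 0.511 * m_glucose
m_EtOH = 0.511 * 356.91 = 182.3810 g

182.3810 g


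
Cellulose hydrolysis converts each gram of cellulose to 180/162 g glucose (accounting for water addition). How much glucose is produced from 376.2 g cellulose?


glucose = cellulose * 180/162
= 376.2 * 180/162
= 418.0000 g

418.0000 g


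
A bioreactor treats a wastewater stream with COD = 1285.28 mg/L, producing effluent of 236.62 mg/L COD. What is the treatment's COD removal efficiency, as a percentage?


eta = (COD_in - COD_out) / COD_in * 100
= (1285.28 - 236.62) / 1285.28 * 100
= 81.5900%

81.5900%


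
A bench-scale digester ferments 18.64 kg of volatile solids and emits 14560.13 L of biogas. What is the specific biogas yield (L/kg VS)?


Y = V / VS
= 14560.13 / 18.64
= 781.1229 L/kg VS

781.1229 L/kg VS


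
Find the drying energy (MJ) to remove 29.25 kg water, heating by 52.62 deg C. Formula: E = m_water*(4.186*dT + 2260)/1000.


E = m_water * (4.186 * dT + 2260) / 1000
= 29.25 * (4.186 * 52.62 + 2260) / 1000
= 72.5478 MJ

72.5478 MJ


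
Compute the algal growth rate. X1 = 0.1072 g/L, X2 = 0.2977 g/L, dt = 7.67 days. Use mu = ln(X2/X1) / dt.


mu = ln(X2/X1) / dt
= ln(0.2977/0.1072) / 7.67
= 0.1332 per day

0.1332 per day


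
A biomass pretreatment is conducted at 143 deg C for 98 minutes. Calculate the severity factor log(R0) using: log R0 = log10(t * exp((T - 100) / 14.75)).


logR0 = log10(t * exp((T - 100) / 14.75))
= log10(98 * exp((143 - 100) / 14.75))
= 3.2573

3.2573


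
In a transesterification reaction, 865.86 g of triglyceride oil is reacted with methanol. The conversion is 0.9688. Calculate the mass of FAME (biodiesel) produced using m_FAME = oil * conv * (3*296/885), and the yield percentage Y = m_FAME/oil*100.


m_FAME = oil * conv * (3 * 296 / 885) = oil * conv * (888/885)
= 865.86 * 0.9688 * 888 / 885
= 841.6887 g
Y = m_FAME / oil * 100 = conv * (888/885) * 100
= 0.9688 * 888 / 885 * 100
= 97.21%

841.6887 g FAME; Y = 97.21%


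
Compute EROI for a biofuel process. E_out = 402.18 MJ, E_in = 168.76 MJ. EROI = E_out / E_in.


EROI = E_out / E_in
= 402.18 / 168.76
= 2.3831

2.3831


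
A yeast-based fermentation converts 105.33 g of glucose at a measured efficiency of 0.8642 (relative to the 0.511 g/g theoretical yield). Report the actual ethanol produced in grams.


Actual ethanol: m = 0.511 * 105.33 * 0.8642
m = 46.5144 g

46.5144 g


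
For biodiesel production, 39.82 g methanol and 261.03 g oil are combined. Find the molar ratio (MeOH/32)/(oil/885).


Molar ratio = n_MeOH / n_oil = (MeOH/32) / (oil/885) = (MeOH * 885) / (32 * oil)
= (39.82 * 885) / (32 * 261.03)
= 4.2189

4.2189


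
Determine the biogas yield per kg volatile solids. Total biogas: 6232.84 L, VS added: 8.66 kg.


Y = V / VS
= 6232.84 / 8.66
= 719.7275 L/kg VS

719.7275 L/kg VS


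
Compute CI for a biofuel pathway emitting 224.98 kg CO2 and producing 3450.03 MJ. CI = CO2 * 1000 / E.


CI = CO2 * 1000 / E
= 224.98 * 1000 / 3450.03
= 65.2110 g CO2/MJ

65.2110 g CO2/MJ


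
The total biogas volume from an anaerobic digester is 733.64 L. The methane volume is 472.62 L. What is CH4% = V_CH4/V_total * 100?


CH4% = V_CH4 / V_total * 100
= 472.62 / 733.64 * 100
= 64.4212%

64.4212%


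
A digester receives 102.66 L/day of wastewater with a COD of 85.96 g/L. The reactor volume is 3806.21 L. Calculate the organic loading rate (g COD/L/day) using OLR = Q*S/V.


OLR = Q * S / V
= 102.66 * 85.96 / 3806.21
= 2.3185 g/L/day

2.3185 g/L/day


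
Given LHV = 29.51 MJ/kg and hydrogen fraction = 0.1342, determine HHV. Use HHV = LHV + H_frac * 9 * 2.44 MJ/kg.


HHV = LHV + H_frac * 9 * 2.44
= 29.51 + 0.1342 * 9 * 2.44
= 32.4570 MJ/kg

32.4570 MJ/kg


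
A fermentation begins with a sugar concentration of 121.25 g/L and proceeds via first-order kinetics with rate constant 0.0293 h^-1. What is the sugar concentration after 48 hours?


S = S0 * exp(-k * t)
S = 121.25 * exp(-0.0293 * 48)
S = 29.7091 g/L

29.7091 g/L


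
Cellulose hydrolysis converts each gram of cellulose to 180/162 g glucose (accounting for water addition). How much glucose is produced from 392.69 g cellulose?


glucose = cellulose * 180/162
= 392.69 * 180/162
= 436.3222 g

436.3222 g


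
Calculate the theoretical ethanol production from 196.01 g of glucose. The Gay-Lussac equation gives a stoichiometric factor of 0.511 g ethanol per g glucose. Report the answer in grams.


Theoretical ethanol yield: m_EtOH = 0.511 * m_glucose
m_EtOH = 0.511 * 196.01 = 100.1611 g

100.1611 g


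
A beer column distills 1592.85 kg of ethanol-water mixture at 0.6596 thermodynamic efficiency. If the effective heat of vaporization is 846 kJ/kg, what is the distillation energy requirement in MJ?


E = m * 846 / (eta * 1000)
= 1592.85 * 846 / (0.6596 * 1000)
= 2042.9823 MJ

2042.9823 MJ


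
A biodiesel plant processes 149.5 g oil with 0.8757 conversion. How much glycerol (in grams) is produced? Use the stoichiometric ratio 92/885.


glycerol = oil * conv * (92/885)
= 149.5 * 0.8757 * 92 / 885
= 13.6095 g

13.6095 g


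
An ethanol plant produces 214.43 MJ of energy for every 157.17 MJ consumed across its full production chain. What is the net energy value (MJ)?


NEV = E_out - E_in
= 214.43 - 157.17
= 57.2600 MJ

57.2600 MJ


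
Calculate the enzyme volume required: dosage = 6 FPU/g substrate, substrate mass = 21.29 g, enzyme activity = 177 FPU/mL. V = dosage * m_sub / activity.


V = dosage * m_sub / activity
V = 6 * 21.29 / 177
V = 0.7217 mL

0.7217 mL


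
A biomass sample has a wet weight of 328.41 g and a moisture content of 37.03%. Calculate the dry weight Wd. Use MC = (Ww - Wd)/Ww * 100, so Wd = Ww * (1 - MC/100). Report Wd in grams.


Wd = Ww * (1 - MC/100)
= 328.41 * (1 - 37.03/100)
= 206.7998 g

206.7998 g


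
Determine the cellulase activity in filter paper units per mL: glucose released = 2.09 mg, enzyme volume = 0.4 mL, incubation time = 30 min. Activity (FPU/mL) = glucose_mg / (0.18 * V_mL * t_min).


Activity = glucose_mg / (0.18 mg/umol * V_mL * t_min)
= 2.09 / (0.18 * 0.4 * 30)
= 0.9676 FPU/mL

0.9676 FPU/mL


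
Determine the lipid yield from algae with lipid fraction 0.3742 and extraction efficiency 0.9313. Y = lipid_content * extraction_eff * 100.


Y = lipid_content * extraction_eff * 100
= 0.3742 * 0.9313 * 100
= 34.8492%

34.8492%


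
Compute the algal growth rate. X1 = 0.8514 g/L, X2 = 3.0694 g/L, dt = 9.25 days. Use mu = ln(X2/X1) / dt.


mu = ln(X2/X1) / dt
= ln(3.0694/0.8514) / 9.25
= 0.1386 per day

0.1386 per day


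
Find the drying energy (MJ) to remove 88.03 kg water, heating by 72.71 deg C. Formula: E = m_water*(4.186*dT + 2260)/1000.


E = m_water * (4.186 * dT + 2260) / 1000
= 88.03 * (4.186 * 72.71 + 2260) / 1000
= 225.7410 MJ

225.7410 MJ


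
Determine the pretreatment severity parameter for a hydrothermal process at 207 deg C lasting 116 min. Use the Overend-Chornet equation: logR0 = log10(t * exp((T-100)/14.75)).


logR0 = log10(t * exp((T - 100) / 14.75))
= log10(116 * exp((207 - 100) / 14.75))
= 5.2149

5.2149


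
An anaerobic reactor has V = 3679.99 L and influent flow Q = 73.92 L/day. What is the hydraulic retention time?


HRT = V / Q
= 3679.99 / 73.92
= 49.7834 days

49.7834 days


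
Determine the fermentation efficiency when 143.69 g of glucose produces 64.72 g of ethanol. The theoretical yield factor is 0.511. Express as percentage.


Fermentation efficiency = (actual / (0.511 * glucose)) * 100
= (64.72 / (0.511 * 143.69)) * 100
= 88.1437%

88.1437%


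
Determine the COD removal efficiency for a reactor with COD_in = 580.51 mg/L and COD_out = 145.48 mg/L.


eta = (COD_in - COD_out) / COD_in * 100
= (580.51 - 145.48) / 580.51 * 100
= 74.9393%

74.9393%


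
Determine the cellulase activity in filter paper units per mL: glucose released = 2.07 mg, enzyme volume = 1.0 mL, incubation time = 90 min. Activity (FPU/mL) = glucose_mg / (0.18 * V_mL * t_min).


Activity = glucose_mg / (0.18 mg/umol * V_mL * t_min)
= 2.07 / (0.18 * 1.0 * 90)
= 0.1278 FPU/mL

0.1278 FPU/mL


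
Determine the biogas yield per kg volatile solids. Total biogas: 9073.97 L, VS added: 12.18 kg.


Y = V / VS
= 9073.97 / 12.18
= 744.9893 L/kg VS

744.9893 L/kg VS


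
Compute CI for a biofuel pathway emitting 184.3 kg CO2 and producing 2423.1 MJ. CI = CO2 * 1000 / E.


CI = CO2 * 1000 / E
= 184.3 * 1000 / 2423.1
= 76.0596 g CO2/MJ

76.0596 g CO2/MJ


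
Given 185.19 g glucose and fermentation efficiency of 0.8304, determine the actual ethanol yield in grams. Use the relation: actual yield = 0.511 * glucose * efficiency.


Actual ethanol: m = 0.511 * 185.19 * 0.8304
m = 78.5825 g

78.5825 g


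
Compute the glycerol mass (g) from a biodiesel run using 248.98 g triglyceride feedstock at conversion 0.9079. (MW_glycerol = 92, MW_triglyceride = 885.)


glycerol = oil * conv * (92/885)
= 248.98 * 0.9079 * 92 / 885
= 23.4989 g

23.4989 g


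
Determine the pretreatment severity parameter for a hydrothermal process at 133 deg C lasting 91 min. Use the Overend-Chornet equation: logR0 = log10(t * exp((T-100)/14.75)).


logR0 = log10(t * exp((T - 100) / 14.75))
= log10(91 * exp((133 - 100) / 14.75))
= 2.9307

2.9307


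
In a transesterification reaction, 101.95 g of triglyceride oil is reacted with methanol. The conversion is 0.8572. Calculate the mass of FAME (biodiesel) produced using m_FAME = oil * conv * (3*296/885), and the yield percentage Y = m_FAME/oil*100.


m_FAME = oil * conv * (3 * 296 / 885) = oil * conv * (888/885)
= 101.95 * 0.8572 * 888 / 885
= 87.6878 g
Y = m_FAME / oil * 100 = conv * (888/885) * 100
= 0.8572 * 888 / 885 * 100
= 86.01%

87.6878 g FAME; Y = 86.01%


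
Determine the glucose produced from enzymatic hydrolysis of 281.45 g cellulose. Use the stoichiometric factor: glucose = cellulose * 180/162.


glucose = cellulose * 180/162
= 281.45 * 180/162
= 312.7222 g

312.7222 g


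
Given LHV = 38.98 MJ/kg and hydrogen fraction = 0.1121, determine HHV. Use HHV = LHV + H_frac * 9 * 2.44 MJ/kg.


HHV = LHV + H_frac * 9 * 2.44
= 38.98 + 0.1121 * 9 * 2.44
= 41.4417 MJ/kg

41.4417 MJ/kg


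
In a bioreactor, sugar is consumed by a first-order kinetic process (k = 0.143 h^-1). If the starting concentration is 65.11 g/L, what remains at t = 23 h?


S = S0 * exp(-k * t)
S = 65.11 * exp(-0.143 * 23)
S = 2.4280 g/L

2.4280 g/L


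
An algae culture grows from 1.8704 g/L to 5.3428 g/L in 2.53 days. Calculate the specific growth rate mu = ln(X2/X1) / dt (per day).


mu = ln(X2/X1) / dt
= ln(5.3428/1.8704) / 2.53
= 0.4149 per day

0.4149 per day


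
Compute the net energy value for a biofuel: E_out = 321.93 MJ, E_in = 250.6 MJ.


NEV = E_out - E_in
= 321.93 - 250.6
= 71.3300 MJ

71.3300 MJ


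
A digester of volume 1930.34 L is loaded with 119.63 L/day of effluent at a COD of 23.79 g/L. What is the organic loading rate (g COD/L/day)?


OLR = Q * S / V
= 119.63 * 23.79 / 1930.34
= 1.4744 g/L/day

1.4744 g/L/day


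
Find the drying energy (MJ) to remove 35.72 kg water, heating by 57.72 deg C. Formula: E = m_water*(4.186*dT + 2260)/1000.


E = m_water * (4.186 * dT + 2260) / 1000
= 35.72 * (4.186 * 57.72 + 2260) / 1000
= 89.3577 MJ

89.3577 MJ


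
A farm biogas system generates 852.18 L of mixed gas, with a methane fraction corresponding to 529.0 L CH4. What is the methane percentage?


CH4% = V_CH4 / V_total * 100
= 529.0 / 852.18 * 100
= 62.0761%

62.0761%


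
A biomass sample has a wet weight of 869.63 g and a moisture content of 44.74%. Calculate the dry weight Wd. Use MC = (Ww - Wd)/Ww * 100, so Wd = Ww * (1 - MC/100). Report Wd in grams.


Wd = Ww * (1 - MC/100)
= 869.63 * (1 - 44.74/100)
= 480.5575 g

480.5575 g


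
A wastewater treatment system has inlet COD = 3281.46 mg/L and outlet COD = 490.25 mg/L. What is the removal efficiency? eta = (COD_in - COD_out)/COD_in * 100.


eta = (COD_in - COD_out) / COD_in * 100
= (3281.46 - 490.25) / 3281.46 * 100
= 85.0600%

85.0600%


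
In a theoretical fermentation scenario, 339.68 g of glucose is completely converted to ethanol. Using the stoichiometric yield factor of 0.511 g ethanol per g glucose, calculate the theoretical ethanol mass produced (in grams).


Theoretical ethanol yield: m_EtOH = 0.511 * m_glucose
m_EtOH = 0.511 * 339.68 = 173.5765 g

173.5765 g


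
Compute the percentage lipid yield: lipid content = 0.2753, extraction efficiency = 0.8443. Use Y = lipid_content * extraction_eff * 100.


Y = lipid_content * extraction_eff * 100
= 0.2753 * 0.8443 * 100
= 23.2436%

23.2436%


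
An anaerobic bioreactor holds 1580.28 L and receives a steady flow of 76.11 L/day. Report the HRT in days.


HRT = V / Q
= 1580.28 / 76.11
= 20.7631 days

20.7631 days
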